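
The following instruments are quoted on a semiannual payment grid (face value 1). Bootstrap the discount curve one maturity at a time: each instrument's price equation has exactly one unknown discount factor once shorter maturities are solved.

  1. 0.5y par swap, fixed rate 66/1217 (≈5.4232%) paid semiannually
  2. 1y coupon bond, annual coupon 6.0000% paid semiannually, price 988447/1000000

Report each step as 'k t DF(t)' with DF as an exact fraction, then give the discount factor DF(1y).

1 1/2 1217/1250
2 1 9313/10000
DF(1y) = 9313/10000 ≈ 0.931300

step 1 [0.5y] swap r/2=33/1217: DF=(1 − 33/1217·(0))/(1+33/1217) = 1217/1250 ≈ 0.973600
step 2 [1y] bond c/2=3/100: DF=(988447/1000000 − 3/100·(0.973600))/(1+3/100) = 9313/10000 ≈ 0.931300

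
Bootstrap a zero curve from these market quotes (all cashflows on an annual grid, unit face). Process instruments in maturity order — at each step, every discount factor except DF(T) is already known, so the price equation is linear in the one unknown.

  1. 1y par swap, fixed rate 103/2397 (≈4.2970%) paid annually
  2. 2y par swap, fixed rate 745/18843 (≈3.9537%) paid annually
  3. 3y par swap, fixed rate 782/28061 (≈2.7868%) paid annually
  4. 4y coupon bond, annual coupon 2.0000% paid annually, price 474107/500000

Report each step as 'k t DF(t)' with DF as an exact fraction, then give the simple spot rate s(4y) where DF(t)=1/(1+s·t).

1 1 2397/2500
2 2 1851/2000
3 3 4609/5000
4 4 4373/5000
s(4y) = (1/(4373/5000) − 1)/(4) = 627/17492 ≈ 3.5845%

step 1 [1y] swap r/1=103/2397: DF=(1 − 103/2397·(0))/(1+103/2397) = 2397/2500 ≈ 0.958800
step 2 [2y] swap r/1=745/18843: DF=(1 − 745/18843·(0.958800))/(1+745/18843) = 1851/2000 ≈ 0.925500
step 3 [3y] swap r/1=782/28061: DF=(1 − 782/28061·(0.958800+0.925500))/(1+782/28061) = 4609/5000 ≈ 0.921800
step 4 [4y] bond c/1=1/50: DF=(474107/500000 − 1/50·(0.958800+0.925500+0.921800))/(1+1/50) = 4373/5000 ≈ 0.874600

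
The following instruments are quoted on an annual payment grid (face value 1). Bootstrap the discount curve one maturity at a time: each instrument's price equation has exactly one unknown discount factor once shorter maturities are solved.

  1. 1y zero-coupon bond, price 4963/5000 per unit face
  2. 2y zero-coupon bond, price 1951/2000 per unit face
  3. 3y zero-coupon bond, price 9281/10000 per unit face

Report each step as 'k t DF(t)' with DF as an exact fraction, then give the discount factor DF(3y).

step 1 [1y] zero: DF = P = 4963/5000 ≈ 0.992600
step 2 [2y] zero: DF = P = 1951/2000 ≈ 0.975500
step 3 [3y] zero: DF = P = 9281/10000 ≈ 0.928100

1 1 4963/5000
2 2 1951/2000
3 3 9281/10000
DF(3y) = 9281/10000 ≈ 0.928100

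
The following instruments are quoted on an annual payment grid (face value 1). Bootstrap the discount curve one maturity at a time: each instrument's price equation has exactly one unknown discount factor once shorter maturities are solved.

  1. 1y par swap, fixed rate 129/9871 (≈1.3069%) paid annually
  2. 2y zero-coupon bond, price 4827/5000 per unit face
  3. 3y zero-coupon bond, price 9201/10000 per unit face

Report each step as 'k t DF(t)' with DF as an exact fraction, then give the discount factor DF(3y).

1 1 9871/10000
2 2 4827/5000
3 3 9201/10000
DF(3y) = 9201/10000 ≈ 0.920100

step 1 [1y] swap r/1=129/9871: DF=(1 − 129/9871·(0))/(1+129/9871) = 9871/10000 ≈ 0.987100
step 2 [2y] zero: DF = P = 4827/5000 ≈ 0.965400
step 3 [3y] zero: DF = P = 9201/10000 ≈ 0.920100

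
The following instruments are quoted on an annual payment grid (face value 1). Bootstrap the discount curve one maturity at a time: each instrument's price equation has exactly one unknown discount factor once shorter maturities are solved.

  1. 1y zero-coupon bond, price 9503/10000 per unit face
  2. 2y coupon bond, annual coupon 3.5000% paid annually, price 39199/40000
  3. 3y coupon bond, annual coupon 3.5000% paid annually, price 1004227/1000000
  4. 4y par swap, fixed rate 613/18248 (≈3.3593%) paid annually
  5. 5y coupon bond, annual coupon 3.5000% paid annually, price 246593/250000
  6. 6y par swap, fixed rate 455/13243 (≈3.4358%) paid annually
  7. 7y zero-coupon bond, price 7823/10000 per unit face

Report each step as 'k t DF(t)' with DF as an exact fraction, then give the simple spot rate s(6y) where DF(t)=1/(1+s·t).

1 1 9503/10000
2 2 9147/10000
3 3 567/625
4 4 4387/5000
5 5 1037/1250
6 6 409/500
7 7 7823/10000
s(6y) = (1/(409/500) − 1)/(6) = 91/2454 ≈ 3.7082%

step 1 [1y] zero: DF = P = 9503/10000 ≈ 0.950300
step 2 [2y] bond c/1=7/200: DF=(39199/40000 − 7/200·(0.950300))/(1+7/200) = 9147/10000 ≈ 0.914700
step 3 [3y] bond c/1=7/200: DF=(1004227/1000000 − 7/200·(0.950300+0.914700))/(1+7/200) = 567/625 ≈ 0.907200
step 4 [4y] swap r/1=613/18248: DF=(1 − 613/18248·(0.950300+0.914700+0.907200))/(1+613/18248) = 4387/5000 ≈ 0.877400
step 5 [5y] bond c/1=7/200: DF=(246593/250000 − 7/200·(0.950300+0.914700+0.907200+0.877400))/(1+7/200) = 1037/1250 ≈ 0.829600
step 6 [6y] swap r/1=455/13243: DF=(1 − 455/13243·(0.950300+0.914700+0.907200+0.877400+0.829600))/(1+455/13243) = 409/500 ≈ 0.818000
step 7 [7y] zero: DF = P = 7823/10000 ≈ 0.782300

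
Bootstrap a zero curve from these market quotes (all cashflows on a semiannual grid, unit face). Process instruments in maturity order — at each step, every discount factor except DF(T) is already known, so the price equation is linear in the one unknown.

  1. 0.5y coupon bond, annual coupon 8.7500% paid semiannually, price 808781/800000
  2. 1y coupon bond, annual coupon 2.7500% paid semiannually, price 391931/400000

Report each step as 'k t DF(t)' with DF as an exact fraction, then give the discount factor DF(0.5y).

1 1/2 4843/5000
2 1 4767/5000
DF(0.5y) = 4843/5000 ≈ 0.968600

step 1 [0.5y] bond c/2=7/160: DF=(808781/800000 − 7/160·(0))/(1+7/160) = 4843/5000 ≈ 0.968600
step 2 [1y] bond c/2=11/800: DF=(391931/400000 − 11/800·(0.968600))/(1+11/800) = 4767/5000 ≈ 0.953400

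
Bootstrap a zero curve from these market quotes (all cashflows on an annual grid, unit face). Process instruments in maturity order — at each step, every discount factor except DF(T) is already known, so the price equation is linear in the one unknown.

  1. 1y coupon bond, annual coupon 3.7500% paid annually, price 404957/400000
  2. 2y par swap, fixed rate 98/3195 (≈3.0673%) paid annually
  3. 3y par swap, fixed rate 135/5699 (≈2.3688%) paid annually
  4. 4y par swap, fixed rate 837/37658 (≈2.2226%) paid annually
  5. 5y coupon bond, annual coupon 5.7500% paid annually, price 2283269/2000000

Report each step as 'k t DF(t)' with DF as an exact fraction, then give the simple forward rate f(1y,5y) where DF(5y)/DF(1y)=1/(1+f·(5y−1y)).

step 1 [1y] bond c/1=3/80: DF=(404957/400000 − 3/80·(0))/(1+3/80) = 4879/5000 ≈ 0.975800
step 2 [2y] swap r/1=98/3195: DF=(1 − 98/3195·(0.975800))/(1+98/3195) = 2353/2500 ≈ 0.941200
step 3 [3y] swap r/1=135/5699: DF=(1 − 135/5699·(0.975800+0.941200))/(1+135/5699) = 373/400 ≈ 0.932500
step 4 [4y] swap r/1=837/37658: DF=(1 − 837/37658·(0.975800+0.941200+0.932500))/(1+837/37658) = 9163/10000 ≈ 0.916300
step 5 [5y] bond c/1=23/400: DF=(2283269/2000000 − 23/400·(0.975800+0.941200+0.932500+0.916300))/(1+23/400) = 2187/2500 ≈ 0.874800

1 1 4879/5000
2 2 2353/2500
3 3 373/400
4 4 9163/10000
5 5 2187/2500
f(1y,5y) = ((4879/5000)/(2187/2500) − 1)/(4) = 505/17496 ≈ 2.8864%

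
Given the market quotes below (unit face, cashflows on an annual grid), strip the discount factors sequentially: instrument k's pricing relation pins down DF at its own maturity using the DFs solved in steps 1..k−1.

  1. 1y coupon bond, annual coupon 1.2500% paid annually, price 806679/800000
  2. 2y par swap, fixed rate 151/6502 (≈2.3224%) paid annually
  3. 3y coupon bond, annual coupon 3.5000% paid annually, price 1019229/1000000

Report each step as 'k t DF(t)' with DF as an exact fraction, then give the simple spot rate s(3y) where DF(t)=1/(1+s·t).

step 1 [1y] bond c/1=1/80: DF=(806679/800000 − 1/80·(0))/(1+1/80) = 9959/10000 ≈ 0.995900
step 2 [2y] swap r/1=151/6502: DF=(1 − 151/6502·(0.995900))/(1+151/6502) = 9547/10000 ≈ 0.954700
step 3 [3y] bond c/1=7/200: DF=(1019229/1000000 − 7/200·(0.995900+0.954700))/(1+7/200) = 2297/2500 ≈ 0.918800

1 1 9959/10000
2 2 9547/10000
3 3 2297/2500
s(3y) = (1/(2297/2500) − 1)/(3) = 203/6891 ≈ 2.9459%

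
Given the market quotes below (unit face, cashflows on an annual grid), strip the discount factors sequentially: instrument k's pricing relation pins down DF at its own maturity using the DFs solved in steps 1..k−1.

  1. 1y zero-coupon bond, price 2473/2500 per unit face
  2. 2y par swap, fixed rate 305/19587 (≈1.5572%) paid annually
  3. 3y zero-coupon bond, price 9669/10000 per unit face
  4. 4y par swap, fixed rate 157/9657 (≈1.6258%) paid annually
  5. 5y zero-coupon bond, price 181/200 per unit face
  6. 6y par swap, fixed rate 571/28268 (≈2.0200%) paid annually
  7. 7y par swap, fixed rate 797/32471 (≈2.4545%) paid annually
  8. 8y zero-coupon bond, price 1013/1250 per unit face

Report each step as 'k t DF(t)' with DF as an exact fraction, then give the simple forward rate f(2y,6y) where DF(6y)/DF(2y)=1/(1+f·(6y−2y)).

step 1 [1y] zero: DF = P = 2473/2500 ≈ 0.989200
step 2 [2y] swap r/1=305/19587: DF=(1 − 305/19587·(0.989200))/(1+305/19587) = 1939/2000 ≈ 0.969500
step 3 [3y] zero: DF = P = 9669/10000 ≈ 0.966900
step 4 [4y] swap r/1=157/9657: DF=(1 − 157/9657·(0.989200+0.969500+0.966900))/(1+157/9657) = 2343/2500 ≈ 0.937200
step 5 [5y] zero: DF = P = 181/200 ≈ 0.905000
step 6 [6y] swap r/1=571/28268: DF=(1 − 571/28268·(0.989200+0.969500+0.966900+0.937200+0.905000))/(1+571/28268) = 4429/5000 ≈ 0.885800
step 7 [7y] swap r/1=797/32471: DF=(1 − 797/32471·(0.989200+0.969500+0.966900+0.937200+0.905000+0.885800))/(1+797/32471) = 4203/5000 ≈ 0.840600
step 8 [8y] zero: DF = P = 1013/1250 ≈ 0.810400

1 1 2473/2500
2 2 1939/2000
3 3 9669/10000
4 4 2343/2500
5 5 181/200
6 6 4429/5000
7 7 4203/5000
8 8 1013/1250
f(2y,6y) = ((1939/2000)/(4429/5000) − 1)/(4) = 837/35432 ≈ 2.3623%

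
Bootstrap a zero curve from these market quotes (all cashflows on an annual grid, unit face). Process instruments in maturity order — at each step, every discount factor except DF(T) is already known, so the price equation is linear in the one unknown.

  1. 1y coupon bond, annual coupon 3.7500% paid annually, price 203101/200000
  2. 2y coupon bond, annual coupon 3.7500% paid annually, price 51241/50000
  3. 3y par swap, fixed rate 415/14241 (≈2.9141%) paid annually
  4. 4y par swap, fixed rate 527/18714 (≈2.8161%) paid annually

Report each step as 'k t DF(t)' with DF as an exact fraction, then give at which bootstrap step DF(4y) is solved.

1 1 2447/2500
2 2 2381/2500
3 3 917/1000
4 4 4473/5000
DF(4y) is solved at step 4

step 1 [1y] bond c/1=3/80: DF=(203101/200000 − 3/80·(0))/(1+3/80) = 2447/2500 ≈ 0.978800
step 2 [2y] bond c/1=3/80: DF=(51241/50000 − 3/80·(0.978800))/(1+3/80) = 2381/2500 ≈ 0.952400
step 3 [3y] swap r/1=415/14241: DF=(1 − 415/14241·(0.978800+0.952400))/(1+415/14241) = 917/1000 ≈ 0.917000
step 4 [4y] swap r/1=527/18714: DF=(1 − 527/18714·(0.978800+0.952400+0.917000))/(1+527/18714) = 4473/5000 ≈ 0.894600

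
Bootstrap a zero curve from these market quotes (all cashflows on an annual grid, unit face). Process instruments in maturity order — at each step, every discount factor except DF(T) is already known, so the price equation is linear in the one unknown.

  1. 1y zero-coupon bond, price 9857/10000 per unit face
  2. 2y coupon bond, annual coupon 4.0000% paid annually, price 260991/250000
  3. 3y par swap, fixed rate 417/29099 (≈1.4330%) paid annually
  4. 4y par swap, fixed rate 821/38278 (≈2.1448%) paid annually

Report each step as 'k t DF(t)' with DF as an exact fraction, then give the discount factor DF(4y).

step 1 [1y] zero: DF = P = 9857/10000 ≈ 0.985700
step 2 [2y] bond c/1=1/25: DF=(260991/250000 − 1/25·(0.985700))/(1+1/25) = 9659/10000 ≈ 0.965900
step 3 [3y] swap r/1=417/29099: DF=(1 − 417/29099·(0.985700+0.965900))/(1+417/29099) = 9583/10000 ≈ 0.958300
step 4 [4y] swap r/1=821/38278: DF=(1 − 821/38278·(0.985700+0.965900+0.958300))/(1+821/38278) = 9179/10000 ≈ 0.917900

1 1 9857/10000
2 2 9659/10000
3 3 9583/10000
4 4 9179/10000
DF(4y) = 9179/10000 ≈ 0.917900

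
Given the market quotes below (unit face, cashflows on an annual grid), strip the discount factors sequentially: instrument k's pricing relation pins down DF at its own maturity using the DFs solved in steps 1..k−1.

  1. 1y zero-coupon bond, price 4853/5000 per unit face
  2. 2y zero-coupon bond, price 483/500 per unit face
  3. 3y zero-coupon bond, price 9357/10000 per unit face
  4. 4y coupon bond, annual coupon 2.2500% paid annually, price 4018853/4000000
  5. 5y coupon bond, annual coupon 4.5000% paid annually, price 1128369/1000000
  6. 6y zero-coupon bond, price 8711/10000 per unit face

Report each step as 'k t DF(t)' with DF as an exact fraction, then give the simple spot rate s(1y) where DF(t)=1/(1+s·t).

step 1 [1y] zero: DF = P = 4853/5000 ≈ 0.970600
step 2 [2y] zero: DF = P = 483/500 ≈ 0.966000
step 3 [3y] zero: DF = P = 9357/10000 ≈ 0.935700
step 4 [4y] bond c/1=9/400: DF=(4018853/4000000 − 9/400·(0.970600+0.966000+0.935700))/(1+9/400) = 4597/5000 ≈ 0.919400
step 5 [5y] bond c/1=9/200: DF=(1128369/1000000 − 9/200·(0.970600+0.966000+0.935700+0.919400))/(1+9/200) = 1833/2000 ≈ 0.916500
step 6 [6y] zero: DF = P = 8711/10000 ≈ 0.871100

1 1 4853/5000
2 2 483/500
3 3 9357/10000
4 4 4597/5000
5 5 1833/2000
6 6 8711/10000
s(1y) = (1/(4853/5000) − 1)/(1) = 147/4853 ≈ 3.0291%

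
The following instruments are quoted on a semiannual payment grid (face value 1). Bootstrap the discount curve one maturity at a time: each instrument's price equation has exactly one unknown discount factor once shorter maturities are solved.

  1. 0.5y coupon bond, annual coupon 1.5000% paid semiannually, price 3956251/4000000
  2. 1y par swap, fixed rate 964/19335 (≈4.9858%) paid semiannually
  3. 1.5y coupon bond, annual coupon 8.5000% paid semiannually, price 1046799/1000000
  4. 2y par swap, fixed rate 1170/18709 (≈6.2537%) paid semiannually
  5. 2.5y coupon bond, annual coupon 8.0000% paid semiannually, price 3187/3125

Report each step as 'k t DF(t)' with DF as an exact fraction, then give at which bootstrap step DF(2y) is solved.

step 1 [0.5y] bond c/2=3/400: DF=(3956251/4000000 − 3/400·(0))/(1+3/400) = 9817/10000 ≈ 0.981700
step 2 [1y] swap r/2=482/19335: DF=(1 − 482/19335·(0.981700))/(1+482/19335) = 4759/5000 ≈ 0.951800
step 3 [1.5y] bond c/2=17/400: DF=(1046799/1000000 − 17/400·(0.981700+0.951800))/(1+17/400) = 9253/10000 ≈ 0.925300
step 4 [2y] swap r/2=585/18709: DF=(1 − 585/18709·(0.981700+0.951800+0.925300))/(1+585/18709) = 883/1000 ≈ 0.883000
step 5 [2.5y] bond c/2=1/25: DF=(3187/3125 − 1/25·(0.981700+0.951800+0.925300+0.883000))/(1+1/25) = 8367/10000 ≈ 0.836700

1 1/2 9817/10000
2 1 4759/5000
3 3/2 9253/10000
4 2 883/1000
5 5/2 8367/10000
DF(2y) is solved at step 4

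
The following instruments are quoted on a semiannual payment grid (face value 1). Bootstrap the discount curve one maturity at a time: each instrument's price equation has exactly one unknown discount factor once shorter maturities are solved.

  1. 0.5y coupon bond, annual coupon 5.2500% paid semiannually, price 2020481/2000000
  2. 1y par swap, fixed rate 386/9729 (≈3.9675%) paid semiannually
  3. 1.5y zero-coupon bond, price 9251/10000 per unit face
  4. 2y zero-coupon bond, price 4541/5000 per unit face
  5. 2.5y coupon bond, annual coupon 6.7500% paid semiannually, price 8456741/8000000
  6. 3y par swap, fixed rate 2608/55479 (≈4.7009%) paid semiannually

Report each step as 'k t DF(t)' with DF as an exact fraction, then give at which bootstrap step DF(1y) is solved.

step 1 [0.5y] bond c/2=21/800: DF=(2020481/2000000 − 21/800·(0))/(1+21/800) = 2461/2500 ≈ 0.984400
step 2 [1y] swap r/2=193/9729: DF=(1 − 193/9729·(0.984400))/(1+193/9729) = 4807/5000 ≈ 0.961400
step 3 [1.5y] zero: DF = P = 9251/10000 ≈ 0.925100
step 4 [2y] zero: DF = P = 4541/5000 ≈ 0.908200
step 5 [2.5y] bond c/2=27/800: DF=(8456741/8000000 − 27/800·(0.984400+0.961400+0.925100+0.908200))/(1+27/800) = 562/625 ≈ 0.899200
step 6 [3y] swap r/2=1304/55479: DF=(1 − 1304/55479·(0.984400+0.961400+0.925100+0.908200+0.899200))/(1+1304/55479) = 1087/1250 ≈ 0.869600

1 1/2 2461/2500
2 1 4807/5000
3 3/2 9251/10000
4 2 4541/5000
5 5/2 562/625
6 3 1087/1250
DF(1y) is solved at step 2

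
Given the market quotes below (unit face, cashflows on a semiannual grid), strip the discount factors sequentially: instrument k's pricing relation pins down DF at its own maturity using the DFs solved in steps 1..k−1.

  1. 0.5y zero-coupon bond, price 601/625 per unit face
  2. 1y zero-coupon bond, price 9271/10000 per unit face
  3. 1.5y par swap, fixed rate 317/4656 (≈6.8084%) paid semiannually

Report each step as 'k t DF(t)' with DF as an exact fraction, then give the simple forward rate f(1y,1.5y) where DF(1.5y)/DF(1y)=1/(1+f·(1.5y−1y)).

step 1 [0.5y] zero: DF = P = 601/625 ≈ 0.961600
step 2 [1y] zero: DF = P = 9271/10000 ≈ 0.927100
step 3 [1.5y] swap r/2=317/9312: DF=(1 − 317/9312·(0.961600+0.927100))/(1+317/9312) = 9049/10000 ≈ 0.904900

1 1/2 601/625
2 1 9271/10000
3 3/2 9049/10000
f(1y,1.5y) = ((9271/10000)/(9049/10000) − 1)/(1/2) = 444/9049 ≈ 4.9066%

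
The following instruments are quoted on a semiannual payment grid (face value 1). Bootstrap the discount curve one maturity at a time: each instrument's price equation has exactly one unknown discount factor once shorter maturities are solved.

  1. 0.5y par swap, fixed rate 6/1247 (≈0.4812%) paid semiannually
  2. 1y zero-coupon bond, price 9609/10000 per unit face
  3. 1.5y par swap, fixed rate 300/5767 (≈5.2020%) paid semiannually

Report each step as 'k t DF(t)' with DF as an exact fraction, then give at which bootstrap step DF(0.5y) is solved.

1 1/2 1247/1250
2 1 9609/10000
3 3/2 37/40
DF(0.5y) is solved at step 1

step 1 [0.5y] swap r/2=3/1247: DF=(1 − 3/1247·(0))/(1+3/1247) = 1247/1250 ≈ 0.997600
step 2 [1y] zero: DF = P = 9609/10000 ≈ 0.960900
step 3 [1.5y] swap r/2=150/5767: DF=(1 − 150/5767·(0.997600+0.960900))/(1+150/5767) = 37/40 ≈ 0.925000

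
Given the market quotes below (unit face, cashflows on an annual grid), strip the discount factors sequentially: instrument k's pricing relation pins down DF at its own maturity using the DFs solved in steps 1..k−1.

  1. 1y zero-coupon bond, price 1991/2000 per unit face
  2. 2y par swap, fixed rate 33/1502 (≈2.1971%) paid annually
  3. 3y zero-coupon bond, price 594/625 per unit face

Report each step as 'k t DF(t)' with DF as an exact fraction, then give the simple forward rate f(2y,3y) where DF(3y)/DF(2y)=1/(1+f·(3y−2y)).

step 1 [1y] zero: DF = P = 1991/2000 ≈ 0.995500
step 2 [2y] swap r/1=33/1502: DF=(1 − 33/1502·(0.995500))/(1+33/1502) = 9571/10000 ≈ 0.957100
step 3 [3y] zero: DF = P = 594/625 ≈ 0.950400

1 1 1991/2000
2 2 9571/10000
3 3 594/625
f(2y,3y) = ((9571/10000)/(594/625) − 1)/(1) = 67/9504 ≈ 0.7050%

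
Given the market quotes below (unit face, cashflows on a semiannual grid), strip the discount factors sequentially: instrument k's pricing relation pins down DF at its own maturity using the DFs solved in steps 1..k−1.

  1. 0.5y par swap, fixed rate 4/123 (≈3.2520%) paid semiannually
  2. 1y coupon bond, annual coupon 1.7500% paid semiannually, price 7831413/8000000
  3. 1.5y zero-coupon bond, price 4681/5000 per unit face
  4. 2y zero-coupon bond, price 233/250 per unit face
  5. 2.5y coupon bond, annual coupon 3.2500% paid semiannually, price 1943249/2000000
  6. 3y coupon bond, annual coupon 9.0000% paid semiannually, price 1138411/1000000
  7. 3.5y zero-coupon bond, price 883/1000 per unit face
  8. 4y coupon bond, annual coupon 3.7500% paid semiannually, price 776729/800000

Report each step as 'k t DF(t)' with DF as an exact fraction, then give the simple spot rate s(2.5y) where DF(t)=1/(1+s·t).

1 1/2 123/125
2 1 9619/10000
3 3/2 4681/5000
4 2 233/250
5 5/2 8951/10000
6 3 4433/5000
7 7/2 883/1000
8 4 4169/5000
s(2.5y) = (1/(8951/10000) − 1)/(5/2) = 2098/44755 ≈ 4.6877%

step 1 [0.5y] swap r/2=2/123: DF=(1 − 2/123·(0))/(1+2/123) = 123/125 ≈ 0.984000
step 2 [1y] bond c/2=7/800: DF=(7831413/8000000 − 7/800·(0.984000))/(1+7/800) = 9619/10000 ≈ 0.961900
step 3 [1.5y] zero: DF = P = 4681/5000 ≈ 0.936200
step 4 [2y] zero: DF = P = 233/250 ≈ 0.932000
step 5 [2.5y] bond c/2=13/800: DF=(1943249/2000000 − 13/800·(0.984000+0.961900+0.936200+0.932000))/(1+13/800) = 8951/10000 ≈ 0.895100
step 6 [3y] bond c/2=9/200: DF=(1138411/1000000 − 9/200·(0.984000+0.961900+0.936200+0.932000+0.895100))/(1+9/200) = 4433/5000 ≈ 0.886600
step 7 [3.5y] zero: DF = P = 883/1000 ≈ 0.883000
step 8 [4y] bond c/2=3/160: DF=(776729/800000 − 3/160·(0.984000+0.961900+0.936200+0.932000+0.895100+0.886600+0.883000))/(1+3/160) = 4169/5000 ≈ 0.833800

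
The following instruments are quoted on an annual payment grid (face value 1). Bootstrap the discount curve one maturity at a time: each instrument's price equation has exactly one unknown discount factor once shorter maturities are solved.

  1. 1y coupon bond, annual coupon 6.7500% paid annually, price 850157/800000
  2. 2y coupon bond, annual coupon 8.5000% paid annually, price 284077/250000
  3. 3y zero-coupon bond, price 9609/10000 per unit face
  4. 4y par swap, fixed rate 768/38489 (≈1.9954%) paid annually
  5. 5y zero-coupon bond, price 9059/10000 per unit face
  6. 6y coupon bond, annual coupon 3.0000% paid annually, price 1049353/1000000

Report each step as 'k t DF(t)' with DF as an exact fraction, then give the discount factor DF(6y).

1 1 1991/2000
2 2 9693/10000
3 3 9609/10000
4 4 577/625
5 5 9059/10000
6 6 8803/10000
DF(6y) = 8803/10000 ≈ 0.880300

step 1 [1y] bond c/1=27/400: DF=(850157/800000 − 27/400·(0))/(1+27/400) = 1991/2000 ≈ 0.995500
step 2 [2y] bond c/1=17/200: DF=(284077/250000 − 17/200·(0.995500))/(1+17/200) = 9693/10000 ≈ 0.969300
step 3 [3y] zero: DF = P = 9609/10000 ≈ 0.960900
step 4 [4y] swap r/1=768/38489: DF=(1 − 768/38489·(0.995500+0.969300+0.960900))/(1+768/38489) = 577/625 ≈ 0.923200
step 5 [5y] zero: DF = P = 9059/10000 ≈ 0.905900
step 6 [6y] bond c/1=3/100: DF=(1049353/1000000 − 3/100·(0.995500+0.969300+0.960900+0.923200+0.905900))/(1+3/100) = 8803/10000 ≈ 0.880300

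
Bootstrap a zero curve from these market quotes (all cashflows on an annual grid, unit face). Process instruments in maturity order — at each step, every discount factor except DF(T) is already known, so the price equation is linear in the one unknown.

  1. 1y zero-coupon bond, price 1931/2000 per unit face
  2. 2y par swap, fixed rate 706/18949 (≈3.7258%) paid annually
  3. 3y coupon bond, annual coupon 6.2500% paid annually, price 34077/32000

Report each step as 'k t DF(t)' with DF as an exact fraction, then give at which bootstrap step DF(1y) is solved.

1 1 1931/2000
2 2 4647/5000
3 3 2227/2500
DF(1y) is solved at step 1

step 1 [1y] zero: DF = P = 1931/2000 ≈ 0.965500
step 2 [2y] swap r/1=706/18949: DF=(1 − 706/18949·(0.965500))/(1+706/18949) = 4647/5000 ≈ 0.929400
step 3 [3y] bond c/1=1/16: DF=(34077/32000 − 1/16·(0.965500+0.929400))/(1+1/16) = 2227/2500 ≈ 0.890800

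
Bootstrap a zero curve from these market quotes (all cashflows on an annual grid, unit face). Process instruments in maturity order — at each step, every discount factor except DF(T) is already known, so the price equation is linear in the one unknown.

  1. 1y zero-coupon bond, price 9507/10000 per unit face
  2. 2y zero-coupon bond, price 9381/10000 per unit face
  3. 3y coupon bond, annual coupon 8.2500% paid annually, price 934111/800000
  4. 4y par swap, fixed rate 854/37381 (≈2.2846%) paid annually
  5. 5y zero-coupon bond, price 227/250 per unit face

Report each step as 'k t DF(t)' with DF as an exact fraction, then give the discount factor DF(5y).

step 1 [1y] zero: DF = P = 9507/10000 ≈ 0.950700
step 2 [2y] zero: DF = P = 9381/10000 ≈ 0.938100
step 3 [3y] bond c/1=33/400: DF=(934111/800000 − 33/400·(0.950700+0.938100))/(1+33/400) = 9347/10000 ≈ 0.934700
step 4 [4y] swap r/1=854/37381: DF=(1 − 854/37381·(0.950700+0.938100+0.934700))/(1+854/37381) = 4573/5000 ≈ 0.914600
step 5 [5y] zero: DF = P = 227/250 ≈ 0.908000

1 1 9507/10000
2 2 9381/10000
3 3 9347/10000
4 4 4573/5000
5 5 227/250
DF(5y) = 227/250 ≈ 0.908000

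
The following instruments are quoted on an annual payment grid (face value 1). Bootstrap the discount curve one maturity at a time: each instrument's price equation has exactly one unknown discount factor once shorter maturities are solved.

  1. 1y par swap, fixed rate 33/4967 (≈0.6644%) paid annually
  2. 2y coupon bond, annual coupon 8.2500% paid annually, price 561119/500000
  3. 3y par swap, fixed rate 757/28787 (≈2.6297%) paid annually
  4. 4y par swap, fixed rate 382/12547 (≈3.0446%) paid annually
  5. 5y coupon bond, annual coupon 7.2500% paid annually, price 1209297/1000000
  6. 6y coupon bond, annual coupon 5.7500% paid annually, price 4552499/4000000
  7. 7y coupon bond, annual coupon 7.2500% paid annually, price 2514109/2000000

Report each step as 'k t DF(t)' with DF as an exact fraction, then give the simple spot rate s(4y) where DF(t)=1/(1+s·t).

1 1 4967/5000
2 2 961/1000
3 3 9243/10000
4 4 4427/5000
5 5 8731/10000
6 6 8241/10000
7 7 8029/10000
s(4y) = (1/(4427/5000) − 1)/(4) = 573/17708 ≈ 3.2358%

step 1 [1y] swap r/1=33/4967: DF=(1 − 33/4967·(0))/(1+33/4967) = 4967/5000 ≈ 0.993400
step 2 [2y] bond c/1=33/400: DF=(561119/500000 − 33/400·(0.993400))/(1+33/400) = 961/1000 ≈ 0.961000
step 3 [3y] swap r/1=757/28787: DF=(1 − 757/28787·(0.993400+0.961000))/(1+757/28787) = 9243/10000 ≈ 0.924300
step 4 [4y] swap r/1=382/12547: DF=(1 − 382/12547·(0.993400+0.961000+0.924300))/(1+382/12547) = 4427/5000 ≈ 0.885400
step 5 [5y] bond c/1=29/400: DF=(1209297/1000000 − 29/400·(0.993400+0.961000+0.924300+0.885400))/(1+29/400) = 8731/10000 ≈ 0.873100
step 6 [6y] bond c/1=23/400: DF=(4552499/4000000 − 23/400·(0.993400+0.961000+0.924300+0.885400+0.873100))/(1+23/400) = 8241/10000 ≈ 0.824100
step 7 [7y] bond c/1=29/400: DF=(2514109/2000000 − 29/400·(0.993400+0.961000+0.924300+0.885400+0.873100+0.824100))/(1+29/400) = 8029/10000 ≈ 0.802900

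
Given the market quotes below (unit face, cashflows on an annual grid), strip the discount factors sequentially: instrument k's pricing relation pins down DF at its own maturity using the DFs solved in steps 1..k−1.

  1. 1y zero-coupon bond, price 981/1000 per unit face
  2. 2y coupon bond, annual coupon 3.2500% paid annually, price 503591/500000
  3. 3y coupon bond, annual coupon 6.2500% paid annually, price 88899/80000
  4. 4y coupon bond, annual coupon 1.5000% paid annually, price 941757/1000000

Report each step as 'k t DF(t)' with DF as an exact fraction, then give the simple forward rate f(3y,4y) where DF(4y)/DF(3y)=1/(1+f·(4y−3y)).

step 1 [1y] zero: DF = P = 981/1000 ≈ 0.981000
step 2 [2y] bond c/1=13/400: DF=(503591/500000 − 13/400·(0.981000))/(1+13/400) = 4723/5000 ≈ 0.944600
step 3 [3y] bond c/1=1/16: DF=(88899/80000 − 1/16·(0.981000+0.944600))/(1+1/16) = 4663/5000 ≈ 0.932600
step 4 [4y] bond c/1=3/200: DF=(941757/1000000 − 3/200·(0.981000+0.944600+0.932600))/(1+3/200) = 1107/1250 ≈ 0.885600

1 1 981/1000
2 2 4723/5000
3 3 4663/5000
4 4 1107/1250
f(3y,4y) = ((4663/5000)/(1107/1250) − 1)/(1) = 235/4428 ≈ 5.3071%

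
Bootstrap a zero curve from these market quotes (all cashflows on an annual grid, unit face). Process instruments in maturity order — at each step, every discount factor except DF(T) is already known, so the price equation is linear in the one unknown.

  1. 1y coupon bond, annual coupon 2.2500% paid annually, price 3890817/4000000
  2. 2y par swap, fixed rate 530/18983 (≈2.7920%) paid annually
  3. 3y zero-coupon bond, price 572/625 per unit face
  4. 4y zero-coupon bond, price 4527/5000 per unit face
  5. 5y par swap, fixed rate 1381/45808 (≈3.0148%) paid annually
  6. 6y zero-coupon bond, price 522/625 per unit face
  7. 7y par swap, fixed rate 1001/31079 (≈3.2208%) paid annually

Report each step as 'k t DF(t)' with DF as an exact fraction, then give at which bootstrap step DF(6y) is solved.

1 1 9513/10000
2 2 947/1000
3 3 572/625
4 4 4527/5000
5 5 8619/10000
6 6 522/625
7 7 3999/5000
DF(6y) is solved at step 6

step 1 [1y] bond c/1=9/400: DF=(3890817/4000000 − 9/400·(0))/(1+9/400) = 9513/10000 ≈ 0.951300
step 2 [2y] swap r/1=530/18983: DF=(1 − 530/18983·(0.951300))/(1+530/18983) = 947/1000 ≈ 0.947000
step 3 [3y] zero: DF = P = 572/625 ≈ 0.915200
step 4 [4y] zero: DF = P = 4527/5000 ≈ 0.905400
step 5 [5y] swap r/1=1381/45808: DF=(1 − 1381/45808·(0.951300+0.947000+0.915200+0.905400))/(1+1381/45808) = 8619/10000 ≈ 0.861900
step 6 [6y] zero: DF = P = 522/625 ≈ 0.835200
step 7 [7y] swap r/1=1001/31079: DF=(1 − 1001/31079·(0.951300+0.947000+0.915200+0.905400+0.861900+0.835200))/(1+1001/31079) = 3999/5000 ≈ 0.799800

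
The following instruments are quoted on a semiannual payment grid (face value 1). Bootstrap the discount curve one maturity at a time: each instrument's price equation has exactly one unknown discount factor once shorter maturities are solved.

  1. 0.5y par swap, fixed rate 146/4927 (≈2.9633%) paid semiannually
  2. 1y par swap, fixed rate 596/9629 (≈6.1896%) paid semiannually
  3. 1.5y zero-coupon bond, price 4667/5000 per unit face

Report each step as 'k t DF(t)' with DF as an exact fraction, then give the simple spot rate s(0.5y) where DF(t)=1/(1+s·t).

1 1/2 4927/5000
2 1 2351/2500
3 3/2 4667/5000
s(0.5y) = (1/(4927/5000) − 1)/(1/2) = 146/4927 ≈ 2.9633%

step 1 [0.5y] swap r/2=73/4927: DF=(1 − 73/4927·(0))/(1+73/4927) = 4927/5000 ≈ 0.985400
step 2 [1y] swap r/2=298/9629: DF=(1 − 298/9629·(0.985400))/(1+298/9629) = 2351/2500 ≈ 0.940400
step 3 [1.5y] zero: DF = P = 4667/5000 ≈ 0.933400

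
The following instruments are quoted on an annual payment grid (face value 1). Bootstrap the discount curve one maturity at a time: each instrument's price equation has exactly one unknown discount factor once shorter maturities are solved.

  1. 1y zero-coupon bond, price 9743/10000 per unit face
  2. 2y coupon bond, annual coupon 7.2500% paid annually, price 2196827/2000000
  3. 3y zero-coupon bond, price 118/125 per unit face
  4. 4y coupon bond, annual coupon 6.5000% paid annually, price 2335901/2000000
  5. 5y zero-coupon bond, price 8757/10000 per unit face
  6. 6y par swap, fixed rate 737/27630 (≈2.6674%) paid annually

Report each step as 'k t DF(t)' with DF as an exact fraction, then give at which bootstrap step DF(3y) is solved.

step 1 [1y] zero: DF = P = 9743/10000 ≈ 0.974300
step 2 [2y] bond c/1=29/400: DF=(2196827/2000000 − 29/400·(0.974300))/(1+29/400) = 9583/10000 ≈ 0.958300
step 3 [3y] zero: DF = P = 118/125 ≈ 0.944000
step 4 [4y] bond c/1=13/200: DF=(2335901/2000000 − 13/200·(0.974300+0.958300+0.944000))/(1+13/200) = 9211/10000 ≈ 0.921100
step 5 [5y] zero: DF = P = 8757/10000 ≈ 0.875700
step 6 [6y] swap r/1=737/27630: DF=(1 − 737/27630·(0.974300+0.958300+0.944000+0.921100+0.875700))/(1+737/27630) = 4263/5000 ≈ 0.852600

1 1 9743/10000
2 2 9583/10000
3 3 118/125
4 4 9211/10000
5 5 8757/10000
6 6 4263/5000
DF(3y) is solved at step 3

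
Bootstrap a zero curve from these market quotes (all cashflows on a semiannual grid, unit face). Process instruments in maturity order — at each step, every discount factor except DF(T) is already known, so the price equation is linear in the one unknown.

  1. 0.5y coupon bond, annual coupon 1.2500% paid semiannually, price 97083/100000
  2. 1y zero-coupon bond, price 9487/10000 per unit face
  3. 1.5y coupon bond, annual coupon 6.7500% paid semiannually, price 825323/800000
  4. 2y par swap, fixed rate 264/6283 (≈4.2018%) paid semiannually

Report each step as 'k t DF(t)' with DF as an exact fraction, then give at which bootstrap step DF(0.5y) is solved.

step 1 [0.5y] bond c/2=1/160: DF=(97083/100000 − 1/160·(0))/(1+1/160) = 603/625 ≈ 0.964800
step 2 [1y] zero: DF = P = 9487/10000 ≈ 0.948700
step 3 [1.5y] bond c/2=27/800: DF=(825323/800000 − 27/800·(0.964800+0.948700))/(1+27/800) = 1871/2000 ≈ 0.935500
step 4 [2y] swap r/2=132/6283: DF=(1 − 132/6283·(0.964800+0.948700+0.935500))/(1+132/6283) = 1151/1250 ≈ 0.920800

1 1/2 603/625
2 1 9487/10000
3 3/2 1871/2000
4 2 1151/1250
DF(0.5y) is solved at step 1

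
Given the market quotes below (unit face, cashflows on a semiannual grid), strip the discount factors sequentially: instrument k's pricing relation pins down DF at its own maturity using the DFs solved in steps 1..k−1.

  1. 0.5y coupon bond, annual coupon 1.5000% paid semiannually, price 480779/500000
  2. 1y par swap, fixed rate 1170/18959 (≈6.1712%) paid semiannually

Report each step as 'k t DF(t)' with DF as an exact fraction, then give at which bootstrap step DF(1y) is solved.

1 1/2 1193/1250
2 1 1883/2000
DF(1y) is solved at step 2

step 1 [0.5y] bond c/2=3/400: DF=(480779/500000 − 3/400·(0))/(1+3/400) = 1193/1250 ≈ 0.954400
step 2 [1y] swap r/2=585/18959: DF=(1 − 585/18959·(0.954400))/(1+585/18959) = 1883/2000 ≈ 0.941500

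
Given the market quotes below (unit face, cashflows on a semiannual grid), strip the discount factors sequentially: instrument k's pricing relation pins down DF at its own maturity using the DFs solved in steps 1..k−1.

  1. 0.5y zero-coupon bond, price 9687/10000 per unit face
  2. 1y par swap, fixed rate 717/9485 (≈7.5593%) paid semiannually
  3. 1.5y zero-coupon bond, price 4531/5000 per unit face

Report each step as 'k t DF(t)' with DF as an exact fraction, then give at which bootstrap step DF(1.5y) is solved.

step 1 [0.5y] zero: DF = P = 9687/10000 ≈ 0.968700
step 2 [1y] swap r/2=717/18970: DF=(1 − 717/18970·(0.968700))/(1+717/18970) = 9283/10000 ≈ 0.928300
step 3 [1.5y] zero: DF = P = 4531/5000 ≈ 0.906200

1 1/2 9687/10000
2 1 9283/10000
3 3/2 4531/5000
DF(1.5y) is solved at step 3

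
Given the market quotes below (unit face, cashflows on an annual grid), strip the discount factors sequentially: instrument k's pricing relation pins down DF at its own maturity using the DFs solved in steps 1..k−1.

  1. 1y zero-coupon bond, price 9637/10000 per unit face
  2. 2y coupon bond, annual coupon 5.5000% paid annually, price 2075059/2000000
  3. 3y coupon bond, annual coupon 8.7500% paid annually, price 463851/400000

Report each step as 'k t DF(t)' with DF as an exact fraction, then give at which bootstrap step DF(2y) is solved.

step 1 [1y] zero: DF = P = 9637/10000 ≈ 0.963700
step 2 [2y] bond c/1=11/200: DF=(2075059/2000000 − 11/200·(0.963700))/(1+11/200) = 2333/2500 ≈ 0.933200
step 3 [3y] bond c/1=7/80: DF=(463851/400000 − 7/80·(0.963700+0.933200))/(1+7/80) = 9137/10000 ≈ 0.913700

1 1 9637/10000
2 2 2333/2500
3 3 9137/10000
DF(2y) is solved at step 2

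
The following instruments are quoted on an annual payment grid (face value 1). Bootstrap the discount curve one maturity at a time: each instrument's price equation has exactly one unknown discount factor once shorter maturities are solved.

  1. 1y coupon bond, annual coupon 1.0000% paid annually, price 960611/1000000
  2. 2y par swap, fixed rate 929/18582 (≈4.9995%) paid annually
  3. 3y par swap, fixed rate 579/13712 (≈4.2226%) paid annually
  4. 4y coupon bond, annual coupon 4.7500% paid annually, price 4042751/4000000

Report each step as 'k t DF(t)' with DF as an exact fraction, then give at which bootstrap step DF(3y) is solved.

1 1 9511/10000
2 2 9071/10000
3 3 4421/5000
4 4 1681/2000
DF(3y) is solved at step 3

step 1 [1y] bond c/1=1/100: DF=(960611/1000000 − 1/100·(0))/(1+1/100) = 9511/10000 ≈ 0.951100
step 2 [2y] swap r/1=929/18582: DF=(1 − 929/18582·(0.951100))/(1+929/18582) = 9071/10000 ≈ 0.907100
step 3 [3y] swap r/1=579/13712: DF=(1 − 579/13712·(0.951100+0.907100))/(1+579/13712) = 4421/5000 ≈ 0.884200
step 4 [4y] bond c/1=19/400: DF=(4042751/4000000 − 19/400·(0.951100+0.907100+0.884200))/(1+19/400) = 1681/2000 ≈ 0.840500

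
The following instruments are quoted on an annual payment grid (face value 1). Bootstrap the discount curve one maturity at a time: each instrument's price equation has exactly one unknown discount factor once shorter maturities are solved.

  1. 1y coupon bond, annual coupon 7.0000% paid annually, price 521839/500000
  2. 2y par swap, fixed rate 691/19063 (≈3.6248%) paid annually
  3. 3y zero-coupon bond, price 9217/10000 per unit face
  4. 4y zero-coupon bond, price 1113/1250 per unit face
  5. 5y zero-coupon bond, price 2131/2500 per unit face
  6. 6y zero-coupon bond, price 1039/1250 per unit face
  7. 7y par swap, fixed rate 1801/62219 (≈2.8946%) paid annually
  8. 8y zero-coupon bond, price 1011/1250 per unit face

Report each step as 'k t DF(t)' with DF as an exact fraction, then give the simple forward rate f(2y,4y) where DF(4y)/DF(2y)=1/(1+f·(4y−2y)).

step 1 [1y] bond c/1=7/100: DF=(521839/500000 − 7/100·(0))/(1+7/100) = 4877/5000 ≈ 0.975400
step 2 [2y] swap r/1=691/19063: DF=(1 − 691/19063·(0.975400))/(1+691/19063) = 9309/10000 ≈ 0.930900
step 3 [3y] zero: DF = P = 9217/10000 ≈ 0.921700
step 4 [4y] zero: DF = P = 1113/1250 ≈ 0.890400
step 5 [5y] zero: DF = P = 2131/2500 ≈ 0.852400
step 6 [6y] zero: DF = P = 1039/1250 ≈ 0.831200
step 7 [7y] swap r/1=1801/62219: DF=(1 − 1801/62219·(0.975400+0.930900+0.921700+0.890400+0.852400+0.831200))/(1+1801/62219) = 8199/10000 ≈ 0.819900
step 8 [8y] zero: DF = P = 1011/1250 ≈ 0.808800

1 1 4877/5000
2 2 9309/10000
3 3 9217/10000
4 4 1113/1250
5 5 2131/2500
6 6 1039/1250
7 7 8199/10000
8 8 1011/1250
f(2y,4y) = ((9309/10000)/(1113/1250) − 1)/(2) = 135/5936 ≈ 2.2743%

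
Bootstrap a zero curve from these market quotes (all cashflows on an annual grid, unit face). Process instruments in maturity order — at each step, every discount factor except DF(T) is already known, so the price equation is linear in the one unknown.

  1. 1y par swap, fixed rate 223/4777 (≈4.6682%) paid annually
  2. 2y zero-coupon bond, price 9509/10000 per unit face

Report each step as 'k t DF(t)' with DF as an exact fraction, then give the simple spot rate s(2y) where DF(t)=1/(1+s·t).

step 1 [1y] swap r/1=223/4777: DF=(1 − 223/4777·(0))/(1+223/4777) = 4777/5000 ≈ 0.955400
step 2 [2y] zero: DF = P = 9509/10000 ≈ 0.950900

1 1 4777/5000
2 2 9509/10000
s(2y) = (1/(9509/10000) − 1)/(2) = 491/19018 ≈ 2.5818%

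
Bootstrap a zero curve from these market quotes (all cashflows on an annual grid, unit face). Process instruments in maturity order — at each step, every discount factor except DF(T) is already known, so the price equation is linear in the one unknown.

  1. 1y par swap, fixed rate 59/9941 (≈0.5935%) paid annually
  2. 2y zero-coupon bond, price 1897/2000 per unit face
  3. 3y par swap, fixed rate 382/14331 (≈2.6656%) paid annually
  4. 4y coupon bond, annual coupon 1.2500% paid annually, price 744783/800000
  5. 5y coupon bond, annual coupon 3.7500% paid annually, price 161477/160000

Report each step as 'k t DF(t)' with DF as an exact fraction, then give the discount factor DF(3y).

step 1 [1y] swap r/1=59/9941: DF=(1 − 59/9941·(0))/(1+59/9941) = 9941/10000 ≈ 0.994100
step 2 [2y] zero: DF = P = 1897/2000 ≈ 0.948500
step 3 [3y] swap r/1=382/14331: DF=(1 − 382/14331·(0.994100+0.948500))/(1+382/14331) = 2309/2500 ≈ 0.923600
step 4 [4y] bond c/1=1/80: DF=(744783/800000 − 1/80·(0.994100+0.948500+0.923600))/(1+1/80) = 8841/10000 ≈ 0.884100
step 5 [5y] bond c/1=3/80: DF=(161477/160000 − 3/80·(0.994100+0.948500+0.923600+0.884100))/(1+3/80) = 2093/2500 ≈ 0.837200

1 1 9941/10000
2 2 1897/2000
3 3 2309/2500
4 4 8841/10000
5 5 2093/2500
DF(3y) = 2309/2500 ≈ 0.923600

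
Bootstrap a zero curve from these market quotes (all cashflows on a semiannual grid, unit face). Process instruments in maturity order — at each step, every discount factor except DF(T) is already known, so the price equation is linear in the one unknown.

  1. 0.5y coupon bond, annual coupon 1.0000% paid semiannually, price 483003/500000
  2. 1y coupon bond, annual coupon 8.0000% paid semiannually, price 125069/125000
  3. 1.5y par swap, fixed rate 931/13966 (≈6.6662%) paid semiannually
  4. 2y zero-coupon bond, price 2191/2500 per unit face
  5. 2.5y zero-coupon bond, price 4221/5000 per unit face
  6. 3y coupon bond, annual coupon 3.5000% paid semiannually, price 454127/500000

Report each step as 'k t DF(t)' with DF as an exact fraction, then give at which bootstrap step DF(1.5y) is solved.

step 1 [0.5y] bond c/2=1/200: DF=(483003/500000 − 1/200·(0))/(1+1/200) = 2403/2500 ≈ 0.961200
step 2 [1y] bond c/2=1/25: DF=(125069/125000 − 1/25·(0.961200))/(1+1/25) = 9251/10000 ≈ 0.925100
step 3 [1.5y] swap r/2=931/27932: DF=(1 − 931/27932·(0.961200+0.925100))/(1+931/27932) = 9069/10000 ≈ 0.906900
step 4 [2y] zero: DF = P = 2191/2500 ≈ 0.876400
step 5 [2.5y] zero: DF = P = 4221/5000 ≈ 0.844200
step 6 [3y] bond c/2=7/400: DF=(454127/500000 − 7/400·(0.961200+0.925100+0.906900+0.876400+0.844200))/(1+7/400) = 163/200 ≈ 0.815000

1 1/2 2403/2500
2 1 9251/10000
3 3/2 9069/10000
4 2 2191/2500
5 5/2 4221/5000
6 3 163/200
DF(1.5y) is solved at step 3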